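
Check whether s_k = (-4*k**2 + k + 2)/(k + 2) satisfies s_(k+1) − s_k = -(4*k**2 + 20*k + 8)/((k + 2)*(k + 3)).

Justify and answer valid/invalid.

s_(k+1) = (k - 4*(k + 1)**2 + 3)/(k + 3)
s_(k+1) − s_k = 4*(-k**2 - 5*k - 2)/(k**2 + 5*k + 6)
(s_(k+1) − s_k) − t_k = 0

valid; difference matches t_k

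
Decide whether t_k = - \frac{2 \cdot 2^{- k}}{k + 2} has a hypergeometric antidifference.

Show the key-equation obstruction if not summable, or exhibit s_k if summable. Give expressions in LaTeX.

No — key equation has no polynomial f.

Step 1: r(k) = (k + 2)/(2*(k + 3)).
A = k/2 + 1, B = k + 3, C = 1.
Solve (k/2 + 1)·f(k+1) − (k + 2)·f(k) = 1.
From deg A=1, deg B=1, deg C=0: d=-1.
d = -1 < 0 ⇒ no nonzero polynomial f; not summable.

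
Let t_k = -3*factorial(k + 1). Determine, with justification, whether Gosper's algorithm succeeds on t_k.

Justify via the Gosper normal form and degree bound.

No — key equation has no polynomial f.

r(k) = k + 2 after simplifying.
So A=k + 2 and B=1, with C=1.
Solve (k + 2)·f(k+1) − (1)·f(k) = 1.
deg f ≤ -1 (via 1,0,0).
Negative degree bound (-1): no f exists, t_k not Gosper-summable.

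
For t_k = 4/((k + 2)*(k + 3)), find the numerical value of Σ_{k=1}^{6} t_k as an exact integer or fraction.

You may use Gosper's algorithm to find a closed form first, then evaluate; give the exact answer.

r(k) = (k + 2)/(k + 4) after simplifying.
Gosper form: A/B · C(k+1)/C(k) with A=k + 2, B=k + 4, C=1.
f must satisfy (k + 2)·f(k+1) − (k + 3)·f(k) = 1.
deg f ≤ 1 (via 1,1,0).
Solve for f: f(k) = k/2 (degree 1 ≤ 1).
So s_k = (B(k−1)f/C)·t_k = (k*(k + 3)/2)·t_k = 2*k/(k + 2).
s_(k+1) − s_k = 4/(k**2 + 5*k + 6) = t_k.
Evaluate s at k=7 and k=1: 14/9 and 2/3; difference 8/9.

Σ = 8/9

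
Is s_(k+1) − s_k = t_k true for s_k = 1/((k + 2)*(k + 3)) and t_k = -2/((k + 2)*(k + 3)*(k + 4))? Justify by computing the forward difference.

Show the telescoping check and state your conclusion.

Valid: the claim telescopes to t_k.

s_(k+1) = 1/((k + 3)*(k + 4))
s_(k+1) − s_k = -2/(k**3 + 9*k**2 + 26*k + 24)
(s_(k+1) − s_k) − t_k = 0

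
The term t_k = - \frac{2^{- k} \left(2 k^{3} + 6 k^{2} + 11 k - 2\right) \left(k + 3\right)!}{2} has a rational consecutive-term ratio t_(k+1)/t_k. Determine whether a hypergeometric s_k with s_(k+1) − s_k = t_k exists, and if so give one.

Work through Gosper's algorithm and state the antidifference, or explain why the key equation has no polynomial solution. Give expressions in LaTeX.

The ratio is (2*k**4 + 20*k**3 + 77*k**2 + 133*k + 68)/(2*(2*k**3 + 6*k**2 + 11*k - 2)).
Factor: A=k/2 + 2; B=1; C=k**3 + 3*k**2 + 11*k/2 - 1.
Key eq: (k/2 + 2)·f(k+1) = (1)·f(k) + (k**3 + 3*k**2 + 11*k/2 - 1).
Bound: deg f ≤ 2.
Solve for f: f(k) = 2*k**2 - 2*k - 1 (degree 2 ≤ 2).
So s_k = (B(k−1)f/C)·t_k = (2*(2*k**2 - 2*k - 1)/(2*k**3 + 6*k**2 + 11*k - 2))·t_k = (-2*k**2 + 2*k + 1)*factorial(k + 3)/2**k.
Check: Δs_k = -(2*k**3 + 6*k**2 + 11*k - 2)*factorial(k + 3)/(2*2**k). ✓

s_k = 2^{- k} \left(- 2 k^{2} + 2 k + 1\right) \left(k + 3\right)!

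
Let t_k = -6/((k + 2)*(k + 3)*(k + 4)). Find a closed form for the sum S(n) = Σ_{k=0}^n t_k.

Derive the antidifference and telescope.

S(n) = (-n**2 - 7*n - 6)/(2*(n**2 + 7*n + 12))

t_(k+1)/t_k = (k + 2)/(k + 5).
Take A(k)=k + 2, B(k)=k + 5, C(k)=1.
f must satisfy (k + 2)·f(k+1) − (k + 4)·f(k) = 1.
Degrees (1,1,0) ⇒ d ≤ 2.
Solve for f: f(k) = k*(k + 5)/12 (degree 2 ≤ 2).
R(k) = B(k−1)·f(k)/C(k) = k*(k + 4)*(k + 5)/12; s_k = R·t_k = k*(-k - 5)/(2*(k + 2)*(k + 3)).
Δs = -6/(k**3 + 9*k**2 + 26*k + 24), as required.
s_(n+1) = (-n**2 - 7*n - 6)/(2*(n**2 + 7*n + 12)) and s_(0) = 0, so S(n) = (-n**2 - 7*n - 6)/(2*(n**2 + 7*n + 12)).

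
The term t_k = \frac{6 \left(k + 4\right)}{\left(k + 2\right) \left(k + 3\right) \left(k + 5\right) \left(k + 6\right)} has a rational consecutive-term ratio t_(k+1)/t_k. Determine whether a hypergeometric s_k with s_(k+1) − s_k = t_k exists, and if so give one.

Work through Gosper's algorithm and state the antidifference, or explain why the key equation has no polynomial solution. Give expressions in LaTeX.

r(k) = (k + 2)*(k + 5)**2/((k + 4)**2*(k + 7)) after simplifying.
So A=k + 2 and B=k + 7, with C=k**2 + 8*k + 16.
Solve (k + 2)·f(k+1) − (k + 6)·f(k) = k**2 + 8*k + 16.
Bound: deg f ≤ 4.
A polynomial solution: f(k) = k*(k + 3)*(k + 4)*(k + 7)/20.
Get s_k = R·t_k = 3*k*(k + 7)/(10*(k**2 + 7*k + 10)) with R(k) = B(k−1)f(k)/C(k) = k*(k + 3)*(k + 6)*(k + 7)/(20*(k + 4)).
Δs = 6*(k + 4)/(k**4 + 16*k**3 + 91*k**2 + 216*k + 180), as required.

s_k = \frac{3 k \left(k + 7\right)}{10 \left(k^{2} + 7 k + 10\right)}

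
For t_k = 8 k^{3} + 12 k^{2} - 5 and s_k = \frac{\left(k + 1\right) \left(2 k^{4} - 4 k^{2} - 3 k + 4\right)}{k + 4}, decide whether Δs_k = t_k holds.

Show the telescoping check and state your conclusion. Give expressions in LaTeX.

s_(k+1) = -(k + 2)*(3*k - 2*(k + 1)**4 + 4*(k + 1)**2 - 1)/(k + 5)
s_(k+1) − s_k = (8*k**5 + 66*k**4 + 136*k**3 + 79*k**2 - 39*k - 28)/(k**2 + 9*k + 20)
(s_(k+1) − s_k) − t_k = 6*(-3*k**4 - 22*k**3 - 26*k**2 + k + 12)/(k**2 + 9*k + 20)

Invalid: residual \frac{6 \left(- 3 k^{4} - 22 k^{3} - 26 k^{2} + k + 12\right)}{k^{2} + 9 k + 20} ≠ 0.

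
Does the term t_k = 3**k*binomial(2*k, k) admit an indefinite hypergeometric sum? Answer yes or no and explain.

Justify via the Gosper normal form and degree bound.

No. Not Gosper-summable.

r(k) = 6*(2*k + 1)/(k + 1) after simplifying.
Take A(k)=12*k + 6, B(k)=k + 1, C(k)=1.
Set up (12*k + 6)·f(k+1) − (k)·f(k) − (1) = 0.
Bound: deg f ≤ -1.
Bound -1 < 0, so the key equation has no polynomial solution.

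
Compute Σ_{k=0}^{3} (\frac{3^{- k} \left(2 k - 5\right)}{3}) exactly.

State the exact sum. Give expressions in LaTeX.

Σ = -164/81

Compute t_(k+1)/t_k: get (2*k - 3)/(3*(2*k - 5)).
Factor: A=1/3; B=1; C=k - 5/2.
Need (1/3)·f(k+1) − (1)·f(k) = k - 5/2.
deg f ≤ 1 (via 0,0,1).
A polynomial solution: f(k) = -3*(k - 2)/2.
Get s_k = R·t_k = (2 - k)/3**k with R(k) = B(k−1)f(k)/C(k) = -3*(k - 2)/(2*k - 5).
Δs = (2*k - 5)/(3*3**k), as required.
Evaluate s at k=4 and k=0: -2/81 and 2; difference -164/81.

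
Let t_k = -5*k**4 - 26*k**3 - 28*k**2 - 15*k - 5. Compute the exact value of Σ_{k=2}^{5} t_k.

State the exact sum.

The ratio is (5*k**4 + 46*k**3 + 136*k**2 + 169*k + 79)/(5*k**4 + 26*k**3 + 28*k**2 + 15*k + 5).
So A=1 and B=1, with C=k**4 + 26*k**3/5 + 28*k**2/5 + 3*k + 1.
Need (1)·f(k+1) − (1)·f(k) = k**4 + 26*k**3/5 + 28*k**2/5 + 3*k + 1.
d = 5 from the (0,0,4) case.
Coefficient equations give f(k) = k*(k**4 + 4*k**3 - 2*k**2 + 2)/5.
So s_k = (B(k−1)f/C)·t_k = (k*(k**4 + 4*k**3 - 2*k**2 + 2)/(5*k**4 + 26*k**3 + 28*k**2 + 15*k + 5))·t_k = k*(-k**4 - 4*k**3 + 2*k**2 - 2).
Δs = -5*k**4 - 26*k**3 - 28*k**2 - 15*k - 5, as required.
Evaluate s at k=6 and k=2: -12540 and -84; difference -12456.

Σ = -12456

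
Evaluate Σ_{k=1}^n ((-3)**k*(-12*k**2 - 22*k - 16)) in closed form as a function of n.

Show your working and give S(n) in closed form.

S(n) = -9*(-3)**n*n**2 - 21*(-3)**n*n - 15*(-3)**n + 15

t_(k+1)/t_k = 3*(-6*k**2 - 23*k - 25)/(6*k**2 + 11*k + 8).
A = -3, B = 1, C = k**2 + 11*k/6 + 4/3.
f must satisfy (-3)·f(k+1) − (1)·f(k) = k**2 + 11*k/6 + 4/3.
deg f ≤ 2 (via 0,0,2).
Match coefficients ⇒ f(k) = -(3*k**2 + k + 1)/12.
So s_k = (B(k−1)f/C)·t_k = (-(3*k**2 + k + 1)/(2*(6*k**2 + 11*k + 8)))·t_k = (-3)**k*(3*k**2 + k + 1).
Check: Δs_k = (-3)**k*(-12*k**2 - 22*k - 16). ✓
s_(n+1) = (-3)**(n + 1)*(3*n**2 + 7*n + 5) and s_(1) = -15, so S(n) = -9*(-3)**n*n**2 - 21*(-3)**n*n - 15*(-3)**n + 15.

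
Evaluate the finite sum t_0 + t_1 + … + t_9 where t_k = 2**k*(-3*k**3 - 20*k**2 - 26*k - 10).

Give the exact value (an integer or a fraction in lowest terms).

Σ = -3276800

Ratio r(k) = 2*(3*k**3 + 29*k**2 + 75*k + 59)/(3*k**3 + 20*k**2 + 26*k + 10).
A = 2, B = 1, C = k**3 + 20*k**2/3 + 26*k/3 + 10/3.
Solve (2)·f(k+1) − (1)·f(k) = k**3 + 20*k**2/3 + 26*k/3 + 10/3.
Degrees (0,0,3) ⇒ d ≤ 3.
Coefficient equations give f(k) = k**2*(3*k + 2)/3.
Certificate R = B(k−1)f/C = k**2*(3*k + 2)/(3*k**3 + 20*k**2 + 26*k + 10) gives s_k = 2**k*k**2*(-3*k - 2).
s_(k+1) − s_k = 2**k*(-3*k**3 - 20*k**2 - 26*k - 10) = t_k.
Telescoping: Σ = s_(10) − s_(0) = -3276800 − (0) = -3276800.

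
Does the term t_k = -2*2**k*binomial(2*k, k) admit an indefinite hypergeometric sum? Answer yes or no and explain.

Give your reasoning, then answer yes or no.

Step 1: r(k) = 4*(2*k + 1)/(k + 1).
Normal form (A,B,C) = (8*k + 4, k + 1, 1).
f must satisfy (8*k + 4)·f(k+1) − (k)·f(k) = 1.
d = -1 from the (1,1,0) case.
Bound -1 < 0, so the key equation has no polynomial solution.

No; the degree bound rules out any f.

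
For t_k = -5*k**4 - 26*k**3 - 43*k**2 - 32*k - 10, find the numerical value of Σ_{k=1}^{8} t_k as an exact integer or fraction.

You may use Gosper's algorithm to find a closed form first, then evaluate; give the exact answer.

Σ = -87560

Compute t_(k+1)/t_k: get (5*k**4 + 46*k**3 + 151*k**2 + 216*k + 116)/(5*k**4 + 26*k**3 + 43*k**2 + 32*k + 10).
Gosper form: A/B · C(k+1)/C(k) with A=1, B=1, C=k**4 + 26*k**3/5 + 43*k**2/5 + 32*k/5 + 2.
Solve (1)·f(k+1) − (1)·f(k) = k**4 + 26*k**3/5 + 43*k**2/5 + 32*k/5 + 2.
Bound: deg f ≤ 5.
Solving with deg f ≤ 5: f(k) = k*(k + 1)*(k**3 + 3*k**2 + 1)/5.
R(k) = B(k−1)·f(k)/C(k) = k*(k**3 + 3*k**2 + 1)/(5*k**3 + 21*k**2 + 22*k + 10); s_k = R·t_k = k*(-k**4 - 4*k**3 - 3*k**2 - k - 1).
Δs = -5*k**4 - 26*k**3 - 43*k**2 - 32*k - 10, as required.
Σ_(k=1)^(8) t_k = s_(9) − s_(1) = -87570 − (-10) = -87560.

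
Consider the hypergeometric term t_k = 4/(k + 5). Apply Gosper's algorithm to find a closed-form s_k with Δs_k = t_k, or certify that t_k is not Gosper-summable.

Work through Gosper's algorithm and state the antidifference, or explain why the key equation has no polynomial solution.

not Gosper-summable; s_k does not exist

Compute t_(k+1)/t_k: get (k + 5)/(k + 6).
Take A(k)=k + 5, B(k)=k + 6, C(k)=1.
Need (k + 5)·f(k+1) − (k + 5)·f(k) = 1.
deg f ≤ 0 (via 1,1,0).
Generic f = c0 gives residual -1; -1 = 0 cannot hold, so t_k is not Gosper-summable.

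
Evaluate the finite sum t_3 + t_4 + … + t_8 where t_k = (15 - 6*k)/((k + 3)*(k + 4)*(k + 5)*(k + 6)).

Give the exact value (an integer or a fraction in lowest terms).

Σ = -41/4368

Compute t_(k+1)/t_k: get (k + 3)*(2*k - 3)/((k + 7)*(2*k - 5)).
Take A(k)=k + 3, B(k)=k + 7, C(k)=k - 5/2.
f must satisfy (k + 3)·f(k+1) − (k + 6)·f(k) = k - 5/2.
From deg A=1, deg B=1, deg C=1: d=3.
Match coefficients ⇒ f(k) = -k*(k**2 + 12*k + 137)/180.
Certificate R = B(k−1)f/C = -k*(k + 6)*(k**2 + 12*k + 137)/(90*(2*k - 5)) gives s_k = k*(k**2 + 12*k + 137)/(30*(k + 3)*(k + 4)*(k + 5)).
Check: Δs_k = 3*(5 - 2*k)/(k**4 + 18*k**3 + 119*k**2 + 342*k + 360). ✓
Sum = s_(9) − s_(3); s_(9) = 163/3640, s_(3) = 13/240 ⇒ -41/4368.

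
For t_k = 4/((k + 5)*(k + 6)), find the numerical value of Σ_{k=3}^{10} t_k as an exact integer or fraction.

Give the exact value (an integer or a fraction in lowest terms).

The ratio is (k + 5)/(k + 7).
Normal form (A,B,C) = (k + 5, k + 7, 1).
f must satisfy (k + 5)·f(k+1) − (k + 6)·f(k) = 1.
d = 1 from the (1,1,0) case.
Solve for f: f(k) = k/5 (degree 1 ≤ 1).
Get s_k = R·t_k = 4*k/(5*(k + 5)) with R(k) = B(k−1)f(k)/C(k) = k*(k + 6)/5.
Δs = 4/(k**2 + 11*k + 30), as required.
Telescoping: Σ = s_(11) − s_(3) = 11/20 − (3/10) = 1/4.

Σ = 1/4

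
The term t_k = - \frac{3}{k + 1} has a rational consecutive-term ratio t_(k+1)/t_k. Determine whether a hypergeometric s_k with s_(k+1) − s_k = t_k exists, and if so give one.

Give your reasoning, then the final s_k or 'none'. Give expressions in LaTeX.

Ratio r(k) = (k + 1)/(k + 2).
Take A(k)=k + 1, B(k)=k + 2, C(k)=1.
Key eq: (k + 1)·f(k+1) = (k + 1)·f(k) + (1).
d = 0 from the (1,1,0) case.
Put f(k) = c0: A·f(k+1) − B(k−1)·f(k) − C = -1; need -1 = 0 — inconsistent ⇒ no f, not summable.

no hypergeometric antidifference exists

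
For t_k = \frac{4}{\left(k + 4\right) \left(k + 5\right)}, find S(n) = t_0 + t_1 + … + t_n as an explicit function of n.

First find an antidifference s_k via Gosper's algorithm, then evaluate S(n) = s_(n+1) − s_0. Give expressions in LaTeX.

S(n) = \frac{n + 1}{n + 5}

t_(k+1)/t_k = (k + 4)/(k + 6).
A = k + 4, B = k + 6, C = 1.
f must satisfy (k + 4)·f(k+1) − (k + 5)·f(k) = 1.
From deg A=1, deg B=1, deg C=0: d=1.
Solving with deg f ≤ 1: f(k) = k/4.
Then R = B(k−1)f/C = k*(k + 5)/4, so s_k = R(k)·t_k = k/(k + 4).
Verify: 4/(k**2 + 9*k + 20) matches t_k.
Evaluate: s_(n+1) = (n + 1)/(n + 5); subtract s_(0) = 0 ⇒ S(n) = (n + 1)/(n + 5).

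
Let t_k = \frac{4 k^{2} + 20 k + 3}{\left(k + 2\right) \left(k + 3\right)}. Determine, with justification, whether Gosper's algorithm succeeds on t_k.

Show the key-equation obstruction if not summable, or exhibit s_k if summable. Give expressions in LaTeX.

Step 1: r(k) = (k + 2)*(20*k + 4*(k + 1)**2 + 23)/((k + 4)*(4*k**2 + 20*k + 3)).
Gosper form: A/B · C(k+1)/C(k) with A=k + 2, B=k + 4, C=k**2 + 5*k + 3/4.
Set up (k + 2)·f(k+1) − (k + 3)·f(k) − (k**2 + 5*k + 3/4) = 0.
Degrees (1,1,2) ⇒ d ≤ 2.
Coefficient equations give f(k) = k*(8*k - 5)/8.
R(k) = B(k−1)·f(k)/C(k) = k*(k + 3)*(8*k - 5)/(2*(4*k**2 + 20*k + 3)); s_k = R·t_k = k*(8*k - 5)/(2*(k + 2)).
s_(k+1) − s_k = (4*k**2 + 20*k + 3)/(k**2 + 5*k + 6) = t_k.

Yes. s_k = \frac{k \left(8 k - 5\right)}{2 \left(k + 2\right)}.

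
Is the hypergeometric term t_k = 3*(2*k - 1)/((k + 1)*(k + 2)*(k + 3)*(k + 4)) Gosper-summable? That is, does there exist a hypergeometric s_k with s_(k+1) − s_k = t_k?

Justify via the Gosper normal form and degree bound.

The ratio is (k + 1)*(2*k + 1)/((k + 5)*(2*k - 1)).
So A=k + 1 and B=k + 5, with C=k - 1/2.
Solve (k + 1)·f(k+1) − (k + 4)·f(k) = k - 1/2.
Bound: deg f ≤ 3.
Coefficient equations give f(k) = -k/2.
Then R = B(k−1)f/C = -k*(k + 4)/(2*k - 1), so s_k = R(k)·t_k = -3*k/((k + 1)*(k + 2)*(k + 3)).
Δs = 3*(2*k - 1)/(k**4 + 10*k**3 + 35*k**2 + 50*k + 24), as required.

Yes. s_k = -3*k/((k + 1)*(k + 2)*(k + 3)).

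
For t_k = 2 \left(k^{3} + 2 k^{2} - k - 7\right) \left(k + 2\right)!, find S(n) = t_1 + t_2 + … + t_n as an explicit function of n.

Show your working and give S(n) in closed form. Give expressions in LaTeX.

Ratio r(k) = (k**4 + 8*k**3 + 21*k**2 + 13*k - 15)/(k**3 + 2*k**2 - k - 7).
A = k + 3, B = 1, C = k**3 + 2*k**2 - k - 7.
Key eq: (k + 3)·f(k+1) = (1)·f(k) + (k**3 + 2*k**2 - k - 7).
Degrees (1,0,3) ⇒ d ≤ 2.
Coefficient equations give f(k) = k**2 - 2*k - 2.
R(k) = B(k−1)·f(k)/C(k) = (k**2 - 2*k - 2)/(k**3 + 2*k**2 - k - 7); s_k = R·t_k = 2*(k**2 - 2*k - 2)*factorial(k + 2).
Verify: 2*(k**3 + 2*k**2 - k - 7)*factorial(k + 2) matches t_k.
s_(n+1) = 2*(n**2 - 3)*factorial(n + 3) and s_(1) = -36, so S(n) = 2*n**2*factorial(n + 3) - 6*factorial(n + 3) + 36.

S(n) = 2 n^{2} \left(n + 3\right)! - 6 \left(n + 3\right)! + 36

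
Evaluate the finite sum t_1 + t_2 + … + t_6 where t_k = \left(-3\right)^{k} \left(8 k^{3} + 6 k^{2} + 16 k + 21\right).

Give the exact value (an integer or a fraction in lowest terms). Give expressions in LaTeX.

Σ = 1246572

Step 1: r(k) = 3*(-8*k**3 - 30*k**2 - 52*k - 51)/(8*k**3 + 6*k**2 + 16*k + 21).
Normal form (A,B,C) = (-3, 1, k**3 + 3*k**2/4 + 2*k + 21/8).
f must satisfy (-3)·f(k+1) − (1)·f(k) = k**3 + 3*k**2/4 + 2*k + 21/8.
From deg A=0, deg B=0, deg C=3: d=3.
Match coefficients ⇒ f(k) = -(2*k + 1)*(k**2 - 2*k + 3)/8.
Get s_k = R·t_k = (-3)**k*(-2*k**3 + 3*k**2 - 4*k - 3) with R(k) = B(k−1)f(k)/C(k) = -(2*k + 1)*(k**2 - 2*k + 3)/(8*k**3 + 6*k**2 + 16*k + 21).
Check: Δs_k = (-3)**k*(8*k**3 + 6*k**2 + 16*k + 21). ✓
Σ_(k=1)^(6) t_k = s_(7) − s_(1) = 1246590 − (18) = 1246572.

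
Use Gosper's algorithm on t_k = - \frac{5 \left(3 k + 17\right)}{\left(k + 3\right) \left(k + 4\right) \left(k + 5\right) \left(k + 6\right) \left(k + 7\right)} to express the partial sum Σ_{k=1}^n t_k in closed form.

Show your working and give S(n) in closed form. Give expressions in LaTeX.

S(n) = \frac{n \left(- n^{2} - 16 n - 83\right)}{28 \left(n^{3} + 16 n^{2} + 83 n + 140\right)}

Compute t_(k+1)/t_k: get (k + 3)*(3*k + 20)/((k + 8)*(3*k + 17)).
Gosper form: A/B · C(k+1)/C(k) with A=k + 3, B=k + 8, C=k + 17/3.
Need (k + 3)·f(k+1) − (k + 7)·f(k) = k + 17/3.
Degrees (1,1,1) ⇒ d ≤ 4.
Solve for f: f(k) = k*(k + 5)*(k**2 + 13*k + 54)/216 (degree 4 ≤ 4).
So s_k = (B(k−1)f/C)·t_k = (k*(k + 5)*(k + 7)*(k**2 + 13*k + 54)/(72*(3*k + 17)))·t_k = 5*k*(-k**2 - 13*k - 54)/(72*(k**3 + 13*k**2 + 54*k + 72)).
Δs = 5*(-3*k - 17)/(k**5 + 25*k**4 + 245*k**3 + 1175*k**2 + 2754*k + 2520), as required.
Evaluate: s_(n+1) = 5*(-n**3 - 16*n**2 - 83*n - 68)/(72*(n**3 + 16*n**2 + 83*n + 140)); subtract s_(1) = -17/504 ⇒ S(n) = n*(-n**2 - 16*n - 83)/(28*(n**3 + 16*n**2 + 83*n + 140)).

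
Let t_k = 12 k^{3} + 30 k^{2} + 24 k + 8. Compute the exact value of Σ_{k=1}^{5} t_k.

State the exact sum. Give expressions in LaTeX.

Ratio r(k) = (6*k**3 + 33*k**2 + 60*k + 37)/(6*k**3 + 15*k**2 + 12*k + 4).
Take A(k)=1, B(k)=1, C(k)=k**3 + 5*k**2/2 + 2*k + 2/3.
Solve (1)·f(k+1) − (1)·f(k) = k**3 + 5*k**2/2 + 2*k + 2/3.
Degrees (0,0,3) ⇒ d ≤ 4.
Solve for f: f(k) = k*(3*k**3 + 4*k**2 + 1)/12 (degree 4 ≤ 4).
R(k) = B(k−1)·f(k)/C(k) = k*(3*k**3 + 4*k**2 + 1)/(2*(6*k**3 + 15*k**2 + 12*k + 4)); s_k = R·t_k = 3*k**4 + 4*k**3 + k.
Δs = 12*k**3 + 30*k**2 + 24*k + 8, as required.
Evaluate s at k=6 and k=1: 4758 and 8; difference 4750.

Σ = 4750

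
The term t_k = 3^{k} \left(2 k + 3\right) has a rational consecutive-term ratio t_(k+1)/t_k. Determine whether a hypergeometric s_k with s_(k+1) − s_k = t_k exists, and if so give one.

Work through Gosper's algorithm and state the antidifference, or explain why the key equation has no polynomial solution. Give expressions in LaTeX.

The ratio is 3*(2*k + 5)/(2*k + 3).
Factor: A=3; B=1; C=k + 3/2.
Set up (3)·f(k+1) − (1)·f(k) − (k + 3/2) = 0.
Bound: deg f ≤ 1.
Solve for f: f(k) = k/2 (degree 1 ≤ 1).
So s_k = (B(k−1)f/C)·t_k = (k/(2*k + 3))·t_k = 3**k*k.
Δs = 3**k*(2*k + 3), as required.

s_k = 3^{k} k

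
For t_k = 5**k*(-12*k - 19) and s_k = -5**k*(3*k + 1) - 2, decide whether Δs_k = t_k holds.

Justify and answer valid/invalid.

s_(k+1) = -5*5**k*(3*k + 4) - 2
s_(k+1) − s_k = 5**k*(-12*k - 19)
(s_(k+1) − s_k) − t_k = 0

Valid: the claim telescopes to t_k.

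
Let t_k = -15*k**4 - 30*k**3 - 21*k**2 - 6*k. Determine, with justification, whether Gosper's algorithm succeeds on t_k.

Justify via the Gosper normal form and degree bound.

Compute t_(k+1)/t_k: get (5*k**3 + 25*k**2 + 42*k + 24)/(k*(5*k**2 + 5*k + 2)).
Factor: A=1; B=1; C=k**4 + 2*k**3 + 7*k**2/5 + 2*k/5.
Solve (1)·f(k+1) − (1)·f(k) = k**4 + 2*k**3 + 7*k**2/5 + 2*k/5.
Degrees (0,0,4) ⇒ d ≤ 5.
Solve for f: f(k) = k**3*(k - 1)*(k + 1)/5 (degree 5 ≤ 5).
Get s_k = R·t_k = 3*k**3*(1 - k**2) with R(k) = B(k−1)f(k)/C(k) = k**2*(k - 1)/(5*k**2 + 5*k + 2).
s_(k+1) − s_k = 3*k*(-5*k**3 - 10*k**2 - 7*k - 2) = t_k.

Yes. s_k = 3*k**3*(1 - k**2).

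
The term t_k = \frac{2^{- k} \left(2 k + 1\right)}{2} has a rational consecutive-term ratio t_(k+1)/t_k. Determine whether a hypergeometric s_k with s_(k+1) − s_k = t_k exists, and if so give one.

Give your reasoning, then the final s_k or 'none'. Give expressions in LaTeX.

s_k = 2^{- k} \left(- 2 k - 3\right)

Step 1: r(k) = (2*k + 3)/(2*(2*k + 1)).
So A=1/2 and B=1, with C=k + 1/2.
f must satisfy (1/2)·f(k+1) − (1)·f(k) = k + 1/2.
From deg A=0, deg B=0, deg C=1: d=1.
Coefficient equations give f(k) = -2*k - 3.
Then R = B(k−1)f/C = -2*(2*k + 3)/(2*k + 1), so s_k = R(k)·t_k = (-2*k - 3)/2**k.
Check: Δs_k = (2*k + 1)/(2*2**k). ✓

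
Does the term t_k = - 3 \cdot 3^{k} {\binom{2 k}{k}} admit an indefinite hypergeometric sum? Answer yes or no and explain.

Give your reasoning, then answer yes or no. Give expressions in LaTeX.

Ratio r(k) = 6*(2*k + 1)/(k + 1).
Factor: A=12*k + 6; B=k + 1; C=1.
Need (12*k + 6)·f(k+1) − (k)·f(k) = 1.
deg f ≤ -1 (via 1,1,0).
d = -1 < 0 ⇒ no nonzero polynomial f; not summable.

No — negative degree bound, so no certificate f.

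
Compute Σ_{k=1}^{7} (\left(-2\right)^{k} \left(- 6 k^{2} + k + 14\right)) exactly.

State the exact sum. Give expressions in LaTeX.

Compute t_(k+1)/t_k: get 2*(-6*k**2 - 11*k + 9)/(6*k**2 - k - 14).
A = -2, B = 1, C = k**2 - k/6 - 7/3.
f must satisfy (-2)·f(k+1) − (1)·f(k) = k**2 - k/6 - 7/3.
deg f ≤ 2 (via 0,0,2).
A polynomial solution: f(k) = -(2*k**2 - 3*k - 4)/6.
So s_k = (B(k−1)f/C)·t_k = (-(2*k**2 - 3*k - 4)/(6*k**2 - k - 14))·t_k = (-2)**k*(2*k**2 - 3*k - 4).
Δs = (-2)**k*(-6*k**2 + k + 14), as required.
Telescoping: Σ = s_(8) − s_(1) = 25600 − (10) = 25590.

Σ = 25590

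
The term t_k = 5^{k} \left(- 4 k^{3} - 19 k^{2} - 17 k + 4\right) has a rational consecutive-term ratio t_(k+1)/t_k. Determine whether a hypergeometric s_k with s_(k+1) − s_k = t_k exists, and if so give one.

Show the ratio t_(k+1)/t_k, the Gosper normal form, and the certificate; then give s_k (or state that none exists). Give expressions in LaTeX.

Step 1: r(k) = 5*(4*k**3 + 31*k**2 + 67*k + 36)/(4*k**3 + 19*k**2 + 17*k - 4).
Factor: A=5; B=1; C=k**3 + 19*k**2/4 + 17*k/4 - 1.
Set up (5)·f(k+1) − (1)·f(k) − (k**3 + 19*k**2/4 + 17*k/4 - 1) = 0.
deg f ≤ 3 (via 0,0,3).
Coefficient equations give f(k) = (k**3 + k**2 - 2*k - 1)/4.
Then R = B(k−1)f/C = (k**3 + k**2 - 2*k - 1)/(4*k**3 + 19*k**2 + 17*k - 4), so s_k = R(k)·t_k = 5**k*(-k**3 - k**2 + 2*k + 1).
s_(k+1) − s_k = 5**k*(-4*k**3 - 19*k**2 - 17*k + 4) = t_k.

s_k = 5^{k} \left(- k^{3} - k^{2} + 2 k + 1\right)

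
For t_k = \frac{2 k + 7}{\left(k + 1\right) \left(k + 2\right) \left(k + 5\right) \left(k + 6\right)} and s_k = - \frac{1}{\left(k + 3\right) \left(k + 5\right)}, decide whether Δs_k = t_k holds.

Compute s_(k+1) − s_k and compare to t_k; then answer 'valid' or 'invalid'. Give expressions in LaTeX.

Invalid: residual \frac{6 \left(- k^{2} - 7 k - 11\right)}{k^{6} + 21 k^{5} + 175 k^{4} + 735 k^{3} + 1624 k^{2} + 1764 k + 720} ≠ 0.

s_(k+1) = -1/((k + 4)*(k + 6))
s_(k+1) − s_k = (2*k + 9)/(k**4 + 18*k**3 + 119*k**2 + 342*k + 360)
(s_(k+1) − s_k) − t_k = 6*(-k**2 - 7*k - 11)/(k**6 + 21*k**5 + 175*k**4 + 735*k**3 + 1624*k**2 + 1764*k + 720)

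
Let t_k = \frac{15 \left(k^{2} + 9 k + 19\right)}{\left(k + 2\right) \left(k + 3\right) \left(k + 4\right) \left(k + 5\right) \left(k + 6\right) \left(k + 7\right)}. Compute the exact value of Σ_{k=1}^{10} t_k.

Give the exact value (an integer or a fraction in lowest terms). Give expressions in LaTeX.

Compute t_(k+1)/t_k: get (k + 2)*(9*k + (k + 1)**2 + 28)/((k + 8)*(k**2 + 9*k + 19)).
So A=k + 2 and B=k + 8, with C=k**2 + 9*k + 19.
Set up (k + 2)·f(k+1) − (k + 7)·f(k) − (k**2 + 9*k + 19) = 0.
deg f ≤ 5 (via 1,1,2).
Solve for f: f(k) = k*(k + 3)*(k + 5)*(k**2 + 12*k + 44)/144 (degree 5 ≤ 5).
So s_k = (B(k−1)f/C)·t_k = (k*(k + 3)*(k + 5)*(k + 7)*(k**2 + 12*k + 44)/(144*(k**2 + 9*k + 19)))·t_k = 5*k*(k**2 + 12*k + 44)/(48*(k**3 + 12*k**2 + 44*k + 48)).
s_(k+1) − s_k = 15*(k**2 + 9*k + 19)/(k**6 + 27*k**5 + 295*k**4 + 1665*k**3 + 5104*k**2 + 8028*k + 5040) = t_k.
Evaluate s at k=11 and k=1: 363/3536 and 19/336; difference 214/4641.

Σ = 214/4641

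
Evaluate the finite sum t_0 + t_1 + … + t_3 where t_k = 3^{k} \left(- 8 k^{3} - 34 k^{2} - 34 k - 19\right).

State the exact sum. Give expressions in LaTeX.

Step 1: r(k) = 3*(8*k**3 + 58*k**2 + 126*k + 95)/(8*k**3 + 34*k**2 + 34*k + 19).
A = 3, B = 1, C = k**3 + 17*k**2/4 + 17*k/4 + 19/8.
f must satisfy (3)·f(k+1) − (1)·f(k) = k**3 + 17*k**2/4 + 17*k/4 + 19/8.
Degrees (0,0,3) ⇒ d ≤ 3.
Coefficient equations give f(k) = (4*k**3 - k**2 + 2*k + 2)/8.
So s_k = (B(k−1)f/C)·t_k = ((4*k**3 - k**2 + 2*k + 2)/(8*k**3 + 34*k**2 + 34*k + 19))·t_k = 3**k*(-4*k**3 + k**2 - 2*k - 2).
Verify: 3**k*(-8*k**3 - 34*k**2 - 34*k - 19) matches t_k.
Sum = s_(4) − s_(0); s_(4) = -20250, s_(0) = -2 ⇒ -20248.

Σ = -20248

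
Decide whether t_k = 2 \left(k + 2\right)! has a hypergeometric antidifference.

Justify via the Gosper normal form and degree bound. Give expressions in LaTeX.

No — key equation has no polynomial f.

Step 1: r(k) = k + 3.
So A=k + 3 and B=1, with C=1.
f must satisfy (k + 3)·f(k+1) − (1)·f(k) = 1.
deg f ≤ -1 (via 1,0,0).
Negative degree bound (-1): no f exists, t_k not Gosper-summable.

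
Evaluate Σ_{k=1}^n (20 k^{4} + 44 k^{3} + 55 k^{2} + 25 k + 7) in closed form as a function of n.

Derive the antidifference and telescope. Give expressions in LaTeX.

S(n) = n \left(4 n^{4} + 21 n^{3} + 47 n^{2} + 51 n + 28\right)

Compute t_(k+1)/t_k: get (20*k**4 + 124*k**3 + 307*k**2 + 347*k + 151)/(20*k**4 + 44*k**3 + 55*k**2 + 25*k + 7).
So A=1 and B=1, with C=k**4 + 11*k**3/5 + 11*k**2/4 + 5*k/4 + 7/20.
Set up (1)·f(k+1) − (1)·f(k) − (k**4 + 11*k**3/5 + 11*k**2/4 + 5*k/4 + 7/20) = 0.
deg f ≤ 5 (via 0,0,4).
A polynomial solution: f(k) = k*(4*k**4 + k**3 + 3*k**2 - 4*k + 3)/20.
Certificate R = B(k−1)f/C = k*(4*k**4 + k**3 + 3*k**2 - 4*k + 3)/(20*k**4 + 44*k**3 + 55*k**2 + 25*k + 7) gives s_k = k*(4*k**4 + k**3 + 3*k**2 - 4*k + 3).
Δs = 20*k**4 + 44*k**3 + 55*k**2 + 25*k + 7, as required.
s_(n+1) = 4*n**5 + 21*n**4 + 47*n**3 + 51*n**2 + 28*n + 7 and s_(1) = 7, so S(n) = n*(4*n**4 + 21*n**3 + 47*n**2 + 51*n + 28).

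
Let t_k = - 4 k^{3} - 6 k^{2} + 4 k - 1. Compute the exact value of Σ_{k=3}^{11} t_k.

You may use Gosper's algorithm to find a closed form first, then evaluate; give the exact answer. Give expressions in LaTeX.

t_(k+1)/t_k = (4*k**3 + 18*k**2 + 20*k + 7)/(4*k**3 + 6*k**2 - 4*k + 1).
Gosper form: A/B · C(k+1)/C(k) with A=1, B=1, C=k**3 + 3*k**2/2 - k + 1/4.
Key eq: (1)·f(k+1) = (1)·f(k) + (k**3 + 3*k**2/2 - k + 1/4).
deg f ≤ 4 (via 0,0,3).
Coefficient equations give f(k) = k*(k**3 - 4*k + 4)/4.
R(k) = B(k−1)·f(k)/C(k) = k*(k**3 - 4*k + 4)/(4*k**3 + 6*k**2 - 4*k + 1); s_k = R·t_k = k*(-k**3 + 4*k - 4).
Δs = -4*k**3 - 6*k**2 + 4*k - 1, as required.
Σ_(k=3)^(11) t_k = s_(12) − s_(3) = -20208 − (-57) = -20151.

Σ = -20151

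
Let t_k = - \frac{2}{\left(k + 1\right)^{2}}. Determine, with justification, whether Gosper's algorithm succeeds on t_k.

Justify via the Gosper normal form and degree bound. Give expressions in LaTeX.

No — the linear system for f has no solution.

The ratio is (k + 1)**2/(k + 2)**2.
Factor: A=k**2 + 2*k + 1; B=k**2 + 4*k + 4; C=1.
Need (k**2 + 2*k + 1)·f(k+1) − (k**2 + 2*k + 1)·f(k) = 1.
d = 0 from the (2,2,0) case.
Put f(k) = c0: A·f(k+1) − B(k−1)·f(k) − C = -1; need -1 = 0 — inconsistent ⇒ no f, not summable.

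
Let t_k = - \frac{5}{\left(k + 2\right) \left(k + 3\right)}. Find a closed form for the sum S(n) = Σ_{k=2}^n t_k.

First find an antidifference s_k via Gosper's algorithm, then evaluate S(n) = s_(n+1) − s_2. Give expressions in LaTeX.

The ratio is (k + 2)/(k + 4).
Normal form (A,B,C) = (k + 2, k + 4, 1).
Set up (k + 2)·f(k+1) − (k + 3)·f(k) − (1) = 0.
From deg A=1, deg B=1, deg C=0: d=1.
A polynomial solution: f(k) = k/2.
So s_k = (B(k−1)f/C)·t_k = (k*(k + 3)/2)·t_k = -5*k/(2*k + 4).
s_(k+1) − s_k = -5/(k**2 + 5*k + 6) = t_k.
Σ_(k=2)^n t_k = s_(n+1) − s_(2) = (5*(-n - 1)/(2*(n + 3))) − (-5/4), i.e. 5*(1 - n)/(4*(n + 3)).

S(n) = \frac{5 \left(1 - n\right)}{4 \left(n + 3\right)}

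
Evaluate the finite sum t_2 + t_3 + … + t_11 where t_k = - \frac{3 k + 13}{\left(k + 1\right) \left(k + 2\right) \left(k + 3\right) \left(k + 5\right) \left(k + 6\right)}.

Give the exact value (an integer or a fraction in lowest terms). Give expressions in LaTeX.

Step 1: r(k) = (k + 1)*(k + 5)*(3*k + 16)/((k + 4)*(k + 7)*(3*k + 13)).
Gosper form: A/B · C(k+1)/C(k) with A=k + 1, B=k + 7, C=k**2 + 25*k/3 + 52/3.
Solve (k + 1)·f(k+1) − (k + 6)·f(k) = k**2 + 25*k/3 + 52/3.
From deg A=1, deg B=1, deg C=2: d=5.
A polynomial solution: f(k) = k*(k + 3)*(k + 4)*(k**2 + 8*k + 17)/30.
So s_k = (B(k−1)f/C)·t_k = (k*(k + 3)*(k + 6)*(k**2 + 8*k + 17)/(10*(3*k + 13)))·t_k = k*(-k**2 - 8*k - 17)/(10*(k**3 + 8*k**2 + 17*k + 10)).
Verify: (-3*k - 13)/(k**5 + 17*k**4 + 107*k**3 + 307*k**2 + 396*k + 180) matches t_k.
Telescoping: Σ = s_(12) − s_(2) = -771/7735 − (-37/420) = -215/18564.

Σ = -215/18564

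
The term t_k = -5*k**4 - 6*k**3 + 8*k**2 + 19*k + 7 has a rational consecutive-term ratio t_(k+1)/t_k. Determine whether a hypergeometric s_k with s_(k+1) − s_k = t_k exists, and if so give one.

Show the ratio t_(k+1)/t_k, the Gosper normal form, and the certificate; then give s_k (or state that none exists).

t_(k+1)/t_k = (5*k**4 + 26*k**3 + 40*k**2 + 3*k - 23)/(5*k**4 + 6*k**3 - 8*k**2 - 19*k - 7).
So A=1 and B=1, with C=k**4 + 6*k**3/5 - 8*k**2/5 - 19*k/5 - 7/5.
Set up (1)·f(k+1) − (1)·f(k) − (k**4 + 6*k**3/5 - 8*k**2/5 - 19*k/5 - 7/5) = 0.
deg f ≤ 5 (via 0,0,4).
Coefficient equations give f(k) = k*(k**4 - k**3 - 4*k**2 - 4*k + 1)/5.
Certificate R = B(k−1)f/C = k*(k**4 - k**3 - 4*k**2 - 4*k + 1)/(5*k**4 + 6*k**3 - 8*k**2 - 19*k - 7) gives s_k = k*(-k**4 + k**3 + 4*k**2 + 4*k - 1).
s_(k+1) − s_k = -5*k**4 - 6*k**3 + 8*k**2 + 19*k + 7 = t_k.

s_k = k*(-k**4 + k**3 + 4*k**2 + 4*k - 1)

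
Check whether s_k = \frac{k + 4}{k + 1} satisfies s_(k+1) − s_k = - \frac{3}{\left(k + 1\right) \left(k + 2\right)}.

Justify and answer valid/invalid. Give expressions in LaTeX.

Valid — Δs_k = t_k.

s_(k+1) = (k + 5)/(k + 2)
s_(k+1) − s_k = -3/(k**2 + 3*k + 2)
(s_(k+1) − s_k) − t_k = 0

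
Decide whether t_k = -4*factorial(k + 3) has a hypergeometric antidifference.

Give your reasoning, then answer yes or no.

Step 1: r(k) = k + 4.
Factor: A=k + 4; B=1; C=1.
Solve (k + 4)·f(k+1) − (1)·f(k) = 1.
d = -1 from the (1,0,0) case.
deg f ≤ -1 is impossible — no certificate.

No; the degree bound rules out any f.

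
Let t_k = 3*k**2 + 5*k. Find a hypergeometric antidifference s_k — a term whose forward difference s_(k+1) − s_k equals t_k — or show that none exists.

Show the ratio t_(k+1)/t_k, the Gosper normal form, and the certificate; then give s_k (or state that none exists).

t_(k+1)/t_k = (3*k**2 + 11*k + 8)/(k*(3*k + 5)).
Take A(k)=1, B(k)=1, C(k)=k**2 + 5*k/3.
f must satisfy (1)·f(k+1) − (1)·f(k) = k**2 + 5*k/3.
From deg A=0, deg B=0, deg C=2: d=3.
Solve for f: f(k) = k*(k - 1)*(k + 2)/3 (degree 3 ≤ 3).
Certificate R = B(k−1)f/C = (k - 1)*(k + 2)/(3*k + 5) gives s_k = k*(k**2 + k - 2).
Check: Δs_k = k*(3*k + 5). ✓

s_k = k*(k**2 + k - 2)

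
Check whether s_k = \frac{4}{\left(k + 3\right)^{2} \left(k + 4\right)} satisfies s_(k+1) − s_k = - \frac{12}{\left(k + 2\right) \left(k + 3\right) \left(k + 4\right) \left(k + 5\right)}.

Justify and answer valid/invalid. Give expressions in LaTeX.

s_(k+1) = 4/((k + 4)**2*(k + 5))
s_(k+1) − s_k = 4*((k + 3)**2 - (k + 4)*(k + 5))/((k + 3)**2*(k + 4)**2*(k + 5))
(s_(k+1) − s_k) − t_k = 8*(2*k + 7)/(k**6 + 21*k**5 + 181*k**4 + 819*k**3 + 2050*k**2 + 2688*k + 1440)

Invalid: residual \frac{8 \left(2 k + 7\right)}{k^{6} + 21 k^{5} + 181 k^{4} + 819 k^{3} + 2050 k^{2} + 2688 k + 1440} ≠ 0.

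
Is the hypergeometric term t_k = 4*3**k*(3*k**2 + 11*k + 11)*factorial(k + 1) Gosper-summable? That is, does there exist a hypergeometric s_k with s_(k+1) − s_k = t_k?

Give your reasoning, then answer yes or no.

Yes. s_k = 4*3**k*(k + 1)*factorial(k + 1).

Ratio r(k) = 3*(3*k**3 + 23*k**2 + 59*k + 50)/(3*k**2 + 11*k + 11).
Factor: A=3*k + 6; B=1; C=k**2 + 11*k/3 + 11/3.
Key eq: (3*k + 6)·f(k+1) = (1)·f(k) + (k**2 + 11*k/3 + 11/3).
Bound: deg f ≤ 1.
Solving with deg f ≤ 1: f(k) = (k + 1)/3.
Certificate R = B(k−1)f/C = (k + 1)/(3*k**2 + 11*k + 11) gives s_k = 4*3**k*(k + 1)*factorial(k + 1).
Δs = 4*3**k*(3*k**2 + 11*k + 11)*factorial(k + 1), as required.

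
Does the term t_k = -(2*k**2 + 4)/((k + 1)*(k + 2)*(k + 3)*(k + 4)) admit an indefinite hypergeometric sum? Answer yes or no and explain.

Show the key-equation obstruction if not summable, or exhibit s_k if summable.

Yes. s_k = -k*(k**2 + 2*k + 5)/(2*(k + 1)*(k + 2)*(k + 3)).

Step 1: r(k) = (k + 1)*((k + 1)**2 + 2)/((k + 5)*(k**2 + 2)).
Factor: A=k + 1; B=k + 5; C=k**2 + 2.
Solve (k + 1)·f(k+1) − (k + 4)·f(k) = k**2 + 2.
d = 3 from the (1,1,2) case.
A polynomial solution: f(k) = k*(k**2 + 2*k + 5)/4.
R(k) = B(k−1)·f(k)/C(k) = k*(k + 4)*(k**2 + 2*k + 5)/(4*(k**2 + 2)); s_k = R·t_k = -k*(k**2 + 2*k + 5)/(2*(k + 1)*(k + 2)*(k + 3)).
Verify: 2*(-k**2 - 2)/(k**4 + 10*k**3 + 35*k**2 + 50*k + 24) matches t_k.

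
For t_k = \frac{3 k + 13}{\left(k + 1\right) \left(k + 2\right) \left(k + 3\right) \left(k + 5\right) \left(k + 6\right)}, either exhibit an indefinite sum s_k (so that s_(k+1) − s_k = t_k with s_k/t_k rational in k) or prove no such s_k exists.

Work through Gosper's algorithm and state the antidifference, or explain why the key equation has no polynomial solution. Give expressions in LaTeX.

s_k = \frac{k \left(k^{2} + 8 k + 17\right)}{10 \left(k^{3} + 8 k^{2} + 17 k + 10\right)}

The ratio is (k + 1)*(k + 5)*(3*k + 16)/((k + 4)*(k + 7)*(3*k + 13)).
A = k + 1, B = k + 7, C = k**2 + 25*k/3 + 52/3.
Need (k + 1)·f(k+1) − (k + 6)·f(k) = k**2 + 25*k/3 + 52/3.
Bound: deg f ≤ 5.
Solving with deg f ≤ 5: f(k) = k*(k + 3)*(k + 4)*(k**2 + 8*k + 17)/30.
So s_k = (B(k−1)f/C)·t_k = (k*(k + 3)*(k + 6)*(k**2 + 8*k + 17)/(10*(3*k + 13)))·t_k = k*(k**2 + 8*k + 17)/(10*(k**3 + 8*k**2 + 17*k + 10)).
s_(k+1) − s_k = (3*k + 13)/(k**5 + 17*k**4 + 107*k**3 + 307*k**2 + 396*k + 180) = t_k.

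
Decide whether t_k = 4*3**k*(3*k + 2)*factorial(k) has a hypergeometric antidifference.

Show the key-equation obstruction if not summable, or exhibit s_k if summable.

r(k) = 3*(k + 1)*(3*k + 5)/(3*k + 2) after simplifying.
So A=3*k + 3 and B=1, with C=k + 2/3.
Need (3*k + 3)·f(k+1) − (1)·f(k) = k + 2/3.
Degrees (1,0,1) ⇒ d ≤ 0.
A polynomial solution: f(k) = 1/3.
Then R = B(k−1)f/C = 1/(3*k + 2), so s_k = R(k)·t_k = 4*3**k*factorial(k).
Δs = 4*3**k*(3*k + 2)*factorial(k), as required.

Yes. s_k = 4*3**k*factorial(k).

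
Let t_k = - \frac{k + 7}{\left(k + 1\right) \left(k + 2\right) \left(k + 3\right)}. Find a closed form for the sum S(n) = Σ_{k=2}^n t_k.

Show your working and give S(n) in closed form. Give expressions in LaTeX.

S(n) = \frac{- n^{2} - 3 n + 4}{2 \left(n^{2} + 5 n + 6\right)}

r(k) = (k + 1)*(k + 8)/((k + 4)*(k + 7)) after simplifying.
Take A(k)=k + 1, B(k)=k + 4, C(k)=k + 7.
f must satisfy (k + 1)·f(k+1) − (k + 3)·f(k) = k + 7.
d = 2 from the (1,1,1) case.
Coefficient equations give f(k) = k*(2*k + 5).
So s_k = (B(k−1)f/C)·t_k = (k*(k + 3)*(2*k + 5)/(k + 7))·t_k = k*(-2*k - 5)/((k + 1)*(k + 2)).
s_(k+1) − s_k = (-k - 7)/(k**3 + 6*k**2 + 11*k + 6) = t_k.
Telescope: S(n) = s_(n+1) − s_(2) = (-2*n**2 - 9*n - 7)/(n**2 + 5*n + 6) − (-3/2) = (-n**2 - 3*n + 4)/(2*(n**2 + 5*n + 6)).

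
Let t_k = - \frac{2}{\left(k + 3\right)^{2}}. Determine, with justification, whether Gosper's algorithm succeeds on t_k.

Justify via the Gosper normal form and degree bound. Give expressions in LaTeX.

No — t_k has no hypergeometric antidifference.

Compute t_(k+1)/t_k: get (k + 3)**2/(k + 4)**2.
A = k**2 + 6*k + 9, B = k**2 + 8*k + 16, C = 1.
Key eq: (k**2 + 6*k + 9)·f(k+1) = (k**2 + 6*k + 9)·f(k) + (1).
Degrees (2,2,0) ⇒ d ≤ 0.
Write f(k) = c0. Then LHS − RHS = -1, requiring -1 = 0: contradictory. No certificate.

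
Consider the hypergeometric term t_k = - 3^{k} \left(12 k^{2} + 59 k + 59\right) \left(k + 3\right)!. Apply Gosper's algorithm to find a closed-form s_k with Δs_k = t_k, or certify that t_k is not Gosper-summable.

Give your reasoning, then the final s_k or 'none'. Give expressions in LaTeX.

t_(k+1)/t_k = 3*(12*k**3 + 131*k**2 + 462*k + 520)/(12*k**2 + 59*k + 59).
Gosper form: A/B · C(k+1)/C(k) with A=3*k + 12, B=1, C=k**2 + 59*k/12 + 59/12.
Set up (3*k + 12)·f(k+1) − (1)·f(k) − (k**2 + 59*k/12 + 59/12) = 0.
From deg A=1, deg B=0, deg C=2: d=1.
Solving with deg f ≤ 1: f(k) = (4*k + 1)/12.
Then R = B(k−1)f/C = (4*k + 1)/(12*k**2 + 59*k + 59), so s_k = R(k)·t_k = -3**k*(4*k + 1)*factorial(k + 3).
s_(k+1) − s_k = -3**k*(12*k**2 + 59*k + 59)*factorial(k + 3) = t_k.

s_k = - 3^{k} \left(4 k + 1\right) \left(k + 3\right)!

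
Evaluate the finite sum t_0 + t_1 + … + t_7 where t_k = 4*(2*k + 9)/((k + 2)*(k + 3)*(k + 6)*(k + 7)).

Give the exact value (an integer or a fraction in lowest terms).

Ratio r(k) = (k + 2)*(k + 6)*(2*k + 11)/((k + 4)*(k + 8)*(2*k + 9)).
A = k + 2, B = k + 8, C = k**3 + 27*k**2/2 + 121*k/2 + 90.
Need (k + 2)·f(k+1) − (k + 7)·f(k) = k**3 + 27*k**2/2 + 121*k/2 + 90.
Degrees (1,1,3) ⇒ d ≤ 5.
Coefficient equations give f(k) = k*(k + 3)*(k + 4)*(k + 5)*(k + 8)/24.
Get s_k = R·t_k = k*(k + 8)/(3*(k**2 + 8*k + 12)) with R(k) = B(k−1)f(k)/C(k) = k*(k + 3)*(k + 7)*(k + 8)/(12*(2*k + 9)).
Verify: 4*(2*k + 9)/(k**4 + 18*k**3 + 113*k**2 + 288*k + 252) matches t_k.
Sum = s_(8) − s_(0); s_(8) = 32/105, s_(0) = 0 ⇒ 32/105.

Σ = 32/105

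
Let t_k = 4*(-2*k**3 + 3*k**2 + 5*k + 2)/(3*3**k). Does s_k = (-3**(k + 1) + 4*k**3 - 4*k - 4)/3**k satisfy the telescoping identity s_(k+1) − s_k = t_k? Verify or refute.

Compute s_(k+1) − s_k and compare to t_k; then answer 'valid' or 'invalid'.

s_(k+1) = (-9*3**k - 4*k + 4*(k + 1)**3 - 8)/(3*3**k)
s_(k+1) − s_k = 4*(-2*k**3 + 3*k**2 + 5*k + 2)/(3*3**k)
(s_(k+1) − s_k) − t_k = 0

Valid — Δs_k = t_k.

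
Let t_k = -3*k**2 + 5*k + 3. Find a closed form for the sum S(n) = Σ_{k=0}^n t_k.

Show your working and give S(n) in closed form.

Step 1: r(k) = (3*k**2 + k - 5)/(3*k**2 - 5*k - 3).
Normal form (A,B,C) = (1, 1, k**2 - 5*k/3 - 1).
Set up (1)·f(k+1) − (1)·f(k) − (k**2 - 5*k/3 - 1) = 0.
Bound: deg f ≤ 3.
A polynomial solution: f(k) = k**2*(k - 4)/3.
Then R = B(k−1)f/C = k**2*(k - 4)/(3*k**2 - 5*k - 3), so s_k = R(k)·t_k = k**2*(4 - k).
Δs = -3*k**2 + 5*k + 3, as required.
Telescope: S(n) = s_(n+1) − s_(0) = -n**3 + n**2 + 5*n + 3 − (0) = -n**3 + n**2 + 5*n + 3.

S(n) = -n**3 + n**2 + 5*n + 3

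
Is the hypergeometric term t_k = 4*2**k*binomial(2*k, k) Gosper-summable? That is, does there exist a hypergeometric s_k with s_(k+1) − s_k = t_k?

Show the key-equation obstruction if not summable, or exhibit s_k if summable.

No — key equation has no polynomial f.

r(k) = 4*(2*k + 1)/(k + 1) after simplifying.
A = 8*k + 4, B = k + 1, C = 1.
Key eq: (8*k + 4)·f(k+1) = (k)·f(k) + (1).
Degrees (1,1,0) ⇒ d ≤ -1.
Bound -1 < 0, so the key equation has no polynomial solution.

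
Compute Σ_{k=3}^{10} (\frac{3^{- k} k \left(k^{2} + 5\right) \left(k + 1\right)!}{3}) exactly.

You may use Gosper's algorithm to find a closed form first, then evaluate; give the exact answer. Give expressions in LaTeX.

Σ = 216828112/729

Compute t_(k+1)/t_k: get (k + 1)*(k + 2)*((k + 1)**2 + 5)/(3*k*(k**2 + 5)).
Take A(k)=k/3 + 2/3, B(k)=1, C(k)=k**3 + 5*k.
Set up (k/3 + 2/3)·f(k+1) − (1)·f(k) − (k**3 + 5*k) = 0.
From deg A=1, deg B=0, deg C=3: d=2.
Solve for f: f(k) = 3*k*(k - 1) (degree 2 ≤ 2).
R(k) = B(k−1)·f(k)/C(k) = 3*(k - 1)/(k**2 + 5); s_k = R·t_k = k*(k - 1)*factorial(k + 1)/3**k.
Check: Δs_k = k*(k**2 + 5)*factorial(k + 1)/(3*3**k). ✓
Telescoping: Σ = s_(11) − s_(3) = 216832000/729 − (16/3) = 216828112/729.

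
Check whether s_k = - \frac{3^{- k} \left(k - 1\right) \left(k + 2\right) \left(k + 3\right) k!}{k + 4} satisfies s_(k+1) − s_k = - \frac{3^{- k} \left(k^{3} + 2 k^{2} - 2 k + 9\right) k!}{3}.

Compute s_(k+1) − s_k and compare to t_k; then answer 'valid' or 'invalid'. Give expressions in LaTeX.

s_(k+1) = -k*(k + 3)*(k + 4)*factorial(k + 1)/(3*3**k*(k + 5))
s_(k+1) − s_k = -(k + 3)*(k**4 + 6*k**3 + 6*k**2 + 7*k + 30)*factorial(k)/(3*3**k*(k + 4)*(k + 5))
(s_(k+1) − s_k) − t_k = 2*(k**4 + 6*k**3 + 3*k**2 - 5*k + 45)*factorial(k)/(3*3**k*(k + 4)*(k + 5))

Invalid: residual \frac{2 \cdot 3^{- k} \left(k^{4} + 6 k^{3} + 3 k^{2} - 5 k + 45\right) k!}{3 \left(k + 4\right) \left(k + 5\right)} ≠ 0.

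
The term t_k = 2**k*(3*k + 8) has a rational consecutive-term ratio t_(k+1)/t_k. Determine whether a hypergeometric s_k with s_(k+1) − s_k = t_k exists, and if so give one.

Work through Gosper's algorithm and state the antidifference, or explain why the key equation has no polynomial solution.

r(k) = 2*(3*k + 11)/(3*k + 8) after simplifying.
So A=2 and B=1, with C=k + 8/3.
Solve (2)·f(k+1) − (1)·f(k) = k + 8/3.
d = 1 from the (0,0,1) case.
Match coefficients ⇒ f(k) = (3*k + 2)/3.
Certificate R = B(k−1)f/C = (3*k + 2)/(3*k + 8) gives s_k = 2**k*(3*k + 2).
s_(k+1) − s_k = 2**k*(3*k + 8) = t_k.

s_k = 2**k*(3*k + 2)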